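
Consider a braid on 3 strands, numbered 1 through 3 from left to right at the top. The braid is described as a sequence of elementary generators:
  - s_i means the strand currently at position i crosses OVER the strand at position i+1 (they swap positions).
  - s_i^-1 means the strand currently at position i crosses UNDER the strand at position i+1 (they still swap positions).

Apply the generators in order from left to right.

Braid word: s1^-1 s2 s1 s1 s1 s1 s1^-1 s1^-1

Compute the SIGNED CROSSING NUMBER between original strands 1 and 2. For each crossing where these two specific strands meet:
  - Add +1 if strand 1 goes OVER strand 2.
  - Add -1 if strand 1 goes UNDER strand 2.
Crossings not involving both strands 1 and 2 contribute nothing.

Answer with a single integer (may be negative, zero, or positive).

Answer: -1

Derivation:
Gen 1: 1 under 2. Both 1&2? yes. Contrib: -1. Sum: -1
Gen 2: crossing 1x3. Both 1&2? no. Sum: -1
Gen 3: crossing 2x3. Both 1&2? no. Sum: -1
Gen 4: crossing 3x2. Both 1&2? no. Sum: -1
Gen 5: crossing 2x3. Both 1&2? no. Sum: -1
Gen 6: crossing 3x2. Both 1&2? no. Sum: -1
Gen 7: crossing 2x3. Both 1&2? no. Sum: -1
Gen 8: crossing 3x2. Both 1&2? no. Sum: -1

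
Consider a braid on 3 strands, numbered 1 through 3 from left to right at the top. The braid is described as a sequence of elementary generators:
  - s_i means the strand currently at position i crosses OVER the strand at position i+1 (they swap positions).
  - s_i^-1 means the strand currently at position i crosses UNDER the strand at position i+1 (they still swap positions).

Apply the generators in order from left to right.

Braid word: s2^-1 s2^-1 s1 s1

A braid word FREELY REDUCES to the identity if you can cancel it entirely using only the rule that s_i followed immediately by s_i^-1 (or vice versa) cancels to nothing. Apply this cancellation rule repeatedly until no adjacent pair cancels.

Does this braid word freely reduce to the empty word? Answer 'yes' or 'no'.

Answer: no

Derivation:
Gen 1 (s2^-1): push. Stack: [s2^-1]
Gen 2 (s2^-1): push. Stack: [s2^-1 s2^-1]
Gen 3 (s1): push. Stack: [s2^-1 s2^-1 s1]
Gen 4 (s1): push. Stack: [s2^-1 s2^-1 s1 s1]
Reduced word: s2^-1 s2^-1 s1 s1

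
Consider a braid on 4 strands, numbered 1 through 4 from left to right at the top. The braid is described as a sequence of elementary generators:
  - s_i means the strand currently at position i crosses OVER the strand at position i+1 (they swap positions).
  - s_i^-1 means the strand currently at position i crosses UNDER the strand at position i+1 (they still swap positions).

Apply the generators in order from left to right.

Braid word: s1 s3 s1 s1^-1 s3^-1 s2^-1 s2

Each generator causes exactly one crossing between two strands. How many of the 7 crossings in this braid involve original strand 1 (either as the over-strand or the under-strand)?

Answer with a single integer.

Answer: 5

Derivation:
Gen 1: crossing 1x2. Involves strand 1? yes. Count so far: 1
Gen 2: crossing 3x4. Involves strand 1? no. Count so far: 1
Gen 3: crossing 2x1. Involves strand 1? yes. Count so far: 2
Gen 4: crossing 1x2. Involves strand 1? yes. Count so far: 3
Gen 5: crossing 4x3. Involves strand 1? no. Count so far: 3
Gen 6: crossing 1x3. Involves strand 1? yes. Count so far: 4
Gen 7: crossing 3x1. Involves strand 1? yes. Count so far: 5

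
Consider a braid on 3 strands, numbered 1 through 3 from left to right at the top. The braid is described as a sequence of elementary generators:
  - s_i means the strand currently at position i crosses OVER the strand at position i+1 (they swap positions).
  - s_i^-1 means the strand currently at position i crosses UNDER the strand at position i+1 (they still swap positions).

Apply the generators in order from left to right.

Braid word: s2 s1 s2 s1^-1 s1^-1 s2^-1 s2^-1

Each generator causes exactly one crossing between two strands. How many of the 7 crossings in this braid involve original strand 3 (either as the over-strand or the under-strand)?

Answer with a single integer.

Answer: 4

Derivation:
Gen 1: crossing 2x3. Involves strand 3? yes. Count so far: 1
Gen 2: crossing 1x3. Involves strand 3? yes. Count so far: 2
Gen 3: crossing 1x2. Involves strand 3? no. Count so far: 2
Gen 4: crossing 3x2. Involves strand 3? yes. Count so far: 3
Gen 5: crossing 2x3. Involves strand 3? yes. Count so far: 4
Gen 6: crossing 2x1. Involves strand 3? no. Count so far: 4
Gen 7: crossing 1x2. Involves strand 3? no. Count so far: 4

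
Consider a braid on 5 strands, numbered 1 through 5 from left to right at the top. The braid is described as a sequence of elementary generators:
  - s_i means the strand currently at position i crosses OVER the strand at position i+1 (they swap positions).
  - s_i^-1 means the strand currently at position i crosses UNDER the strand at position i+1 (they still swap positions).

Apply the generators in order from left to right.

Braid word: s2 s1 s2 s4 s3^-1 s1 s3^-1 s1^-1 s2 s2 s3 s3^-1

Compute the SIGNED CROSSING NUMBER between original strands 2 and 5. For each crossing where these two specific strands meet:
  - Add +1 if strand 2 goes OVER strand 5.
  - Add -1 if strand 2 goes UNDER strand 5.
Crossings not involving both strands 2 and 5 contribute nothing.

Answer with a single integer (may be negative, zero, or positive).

Gen 1: crossing 2x3. Both 2&5? no. Sum: 0
Gen 2: crossing 1x3. Both 2&5? no. Sum: 0
Gen 3: crossing 1x2. Both 2&5? no. Sum: 0
Gen 4: crossing 4x5. Both 2&5? no. Sum: 0
Gen 5: crossing 1x5. Both 2&5? no. Sum: 0
Gen 6: crossing 3x2. Both 2&5? no. Sum: 0
Gen 7: crossing 5x1. Both 2&5? no. Sum: 0
Gen 8: crossing 2x3. Both 2&5? no. Sum: 0
Gen 9: crossing 2x1. Both 2&5? no. Sum: 0
Gen 10: crossing 1x2. Both 2&5? no. Sum: 0
Gen 11: crossing 1x5. Both 2&5? no. Sum: 0
Gen 12: crossing 5x1. Both 2&5? no. Sum: 0

Answer: 0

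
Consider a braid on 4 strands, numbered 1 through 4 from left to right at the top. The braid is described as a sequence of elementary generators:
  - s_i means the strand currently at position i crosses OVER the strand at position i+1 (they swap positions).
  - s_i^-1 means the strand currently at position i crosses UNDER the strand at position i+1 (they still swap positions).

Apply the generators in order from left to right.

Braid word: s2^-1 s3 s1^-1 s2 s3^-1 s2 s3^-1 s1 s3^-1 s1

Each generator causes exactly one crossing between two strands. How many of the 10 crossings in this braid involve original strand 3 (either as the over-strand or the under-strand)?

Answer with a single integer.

Gen 1: crossing 2x3. Involves strand 3? yes. Count so far: 1
Gen 2: crossing 2x4. Involves strand 3? no. Count so far: 1
Gen 3: crossing 1x3. Involves strand 3? yes. Count so far: 2
Gen 4: crossing 1x4. Involves strand 3? no. Count so far: 2
Gen 5: crossing 1x2. Involves strand 3? no. Count so far: 2
Gen 6: crossing 4x2. Involves strand 3? no. Count so far: 2
Gen 7: crossing 4x1. Involves strand 3? no. Count so far: 2
Gen 8: crossing 3x2. Involves strand 3? yes. Count so far: 3
Gen 9: crossing 1x4. Involves strand 3? no. Count so far: 3
Gen 10: crossing 2x3. Involves strand 3? yes. Count so far: 4

Answer: 4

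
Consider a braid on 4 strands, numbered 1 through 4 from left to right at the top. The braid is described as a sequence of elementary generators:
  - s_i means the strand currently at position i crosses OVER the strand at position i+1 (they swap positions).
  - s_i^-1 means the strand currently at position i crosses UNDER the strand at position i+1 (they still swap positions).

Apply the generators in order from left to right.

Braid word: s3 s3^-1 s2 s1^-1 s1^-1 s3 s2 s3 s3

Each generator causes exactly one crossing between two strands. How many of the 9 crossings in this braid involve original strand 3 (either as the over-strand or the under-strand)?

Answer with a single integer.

Answer: 8

Derivation:
Gen 1: crossing 3x4. Involves strand 3? yes. Count so far: 1
Gen 2: crossing 4x3. Involves strand 3? yes. Count so far: 2
Gen 3: crossing 2x3. Involves strand 3? yes. Count so far: 3
Gen 4: crossing 1x3. Involves strand 3? yes. Count so far: 4
Gen 5: crossing 3x1. Involves strand 3? yes. Count so far: 5
Gen 6: crossing 2x4. Involves strand 3? no. Count so far: 5
Gen 7: crossing 3x4. Involves strand 3? yes. Count so far: 6
Gen 8: crossing 3x2. Involves strand 3? yes. Count so far: 7
Gen 9: crossing 2x3. Involves strand 3? yes. Count so far: 8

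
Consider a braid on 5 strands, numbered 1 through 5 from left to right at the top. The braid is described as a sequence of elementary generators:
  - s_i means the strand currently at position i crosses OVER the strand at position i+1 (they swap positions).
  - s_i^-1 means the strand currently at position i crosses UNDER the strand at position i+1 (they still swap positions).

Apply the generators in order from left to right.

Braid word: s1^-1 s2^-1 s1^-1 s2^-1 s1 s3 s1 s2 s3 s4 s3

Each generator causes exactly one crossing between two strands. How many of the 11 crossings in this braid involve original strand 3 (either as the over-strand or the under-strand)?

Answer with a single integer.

Answer: 4

Derivation:
Gen 1: crossing 1x2. Involves strand 3? no. Count so far: 0
Gen 2: crossing 1x3. Involves strand 3? yes. Count so far: 1
Gen 3: crossing 2x3. Involves strand 3? yes. Count so far: 2
Gen 4: crossing 2x1. Involves strand 3? no. Count so far: 2
Gen 5: crossing 3x1. Involves strand 3? yes. Count so far: 3
Gen 6: crossing 2x4. Involves strand 3? no. Count so far: 3
Gen 7: crossing 1x3. Involves strand 3? yes. Count so far: 4
Gen 8: crossing 1x4. Involves strand 3? no. Count so far: 4
Gen 9: crossing 1x2. Involves strand 3? no. Count so far: 4
Gen 10: crossing 1x5. Involves strand 3? no. Count so far: 4
Gen 11: crossing 2x5. Involves strand 3? no. Count so far: 4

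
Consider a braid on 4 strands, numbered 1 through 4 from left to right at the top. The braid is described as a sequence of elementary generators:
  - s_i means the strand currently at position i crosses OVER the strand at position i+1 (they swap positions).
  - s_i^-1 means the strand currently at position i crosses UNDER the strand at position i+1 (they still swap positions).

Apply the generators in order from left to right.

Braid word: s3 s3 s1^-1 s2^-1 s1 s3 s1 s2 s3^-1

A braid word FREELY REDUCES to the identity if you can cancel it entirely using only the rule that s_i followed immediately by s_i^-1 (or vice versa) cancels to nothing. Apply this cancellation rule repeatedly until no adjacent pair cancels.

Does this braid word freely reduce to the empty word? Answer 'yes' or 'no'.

Gen 1 (s3): push. Stack: [s3]
Gen 2 (s3): push. Stack: [s3 s3]
Gen 3 (s1^-1): push. Stack: [s3 s3 s1^-1]
Gen 4 (s2^-1): push. Stack: [s3 s3 s1^-1 s2^-1]
Gen 5 (s1): push. Stack: [s3 s3 s1^-1 s2^-1 s1]
Gen 6 (s3): push. Stack: [s3 s3 s1^-1 s2^-1 s1 s3]
Gen 7 (s1): push. Stack: [s3 s3 s1^-1 s2^-1 s1 s3 s1]
Gen 8 (s2): push. Stack: [s3 s3 s1^-1 s2^-1 s1 s3 s1 s2]
Gen 9 (s3^-1): push. Stack: [s3 s3 s1^-1 s2^-1 s1 s3 s1 s2 s3^-1]
Reduced word: s3 s3 s1^-1 s2^-1 s1 s3 s1 s2 s3^-1

Answer: no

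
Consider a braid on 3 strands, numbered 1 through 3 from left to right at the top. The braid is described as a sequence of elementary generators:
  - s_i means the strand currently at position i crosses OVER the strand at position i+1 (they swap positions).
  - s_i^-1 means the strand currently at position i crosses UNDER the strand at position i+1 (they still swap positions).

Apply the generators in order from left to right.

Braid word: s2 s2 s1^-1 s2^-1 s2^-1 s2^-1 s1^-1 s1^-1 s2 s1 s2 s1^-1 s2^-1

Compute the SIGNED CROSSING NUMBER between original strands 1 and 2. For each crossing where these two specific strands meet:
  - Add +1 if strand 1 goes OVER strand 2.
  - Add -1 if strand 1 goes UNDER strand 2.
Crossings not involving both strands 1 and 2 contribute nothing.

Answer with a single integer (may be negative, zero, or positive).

Answer: -3

Derivation:
Gen 1: crossing 2x3. Both 1&2? no. Sum: 0
Gen 2: crossing 3x2. Both 1&2? no. Sum: 0
Gen 3: 1 under 2. Both 1&2? yes. Contrib: -1. Sum: -1
Gen 4: crossing 1x3. Both 1&2? no. Sum: -1
Gen 5: crossing 3x1. Both 1&2? no. Sum: -1
Gen 6: crossing 1x3. Both 1&2? no. Sum: -1
Gen 7: crossing 2x3. Both 1&2? no. Sum: -1
Gen 8: crossing 3x2. Both 1&2? no. Sum: -1
Gen 9: crossing 3x1. Both 1&2? no. Sum: -1
Gen 10: 2 over 1. Both 1&2? yes. Contrib: -1. Sum: -2
Gen 11: crossing 2x3. Both 1&2? no. Sum: -2
Gen 12: crossing 1x3. Both 1&2? no. Sum: -2
Gen 13: 1 under 2. Both 1&2? yes. Contrib: -1. Sum: -3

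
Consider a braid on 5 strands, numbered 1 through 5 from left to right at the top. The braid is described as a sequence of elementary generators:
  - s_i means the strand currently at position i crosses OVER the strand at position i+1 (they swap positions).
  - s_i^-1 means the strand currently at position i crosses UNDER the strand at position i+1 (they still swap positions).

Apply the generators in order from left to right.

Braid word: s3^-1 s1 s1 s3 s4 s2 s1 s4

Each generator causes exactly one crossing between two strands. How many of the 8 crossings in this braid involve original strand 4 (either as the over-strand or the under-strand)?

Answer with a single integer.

Answer: 4

Derivation:
Gen 1: crossing 3x4. Involves strand 4? yes. Count so far: 1
Gen 2: crossing 1x2. Involves strand 4? no. Count so far: 1
Gen 3: crossing 2x1. Involves strand 4? no. Count so far: 1
Gen 4: crossing 4x3. Involves strand 4? yes. Count so far: 2
Gen 5: crossing 4x5. Involves strand 4? yes. Count so far: 3
Gen 6: crossing 2x3. Involves strand 4? no. Count so far: 3
Gen 7: crossing 1x3. Involves strand 4? no. Count so far: 3
Gen 8: crossing 5x4. Involves strand 4? yes. Count so far: 4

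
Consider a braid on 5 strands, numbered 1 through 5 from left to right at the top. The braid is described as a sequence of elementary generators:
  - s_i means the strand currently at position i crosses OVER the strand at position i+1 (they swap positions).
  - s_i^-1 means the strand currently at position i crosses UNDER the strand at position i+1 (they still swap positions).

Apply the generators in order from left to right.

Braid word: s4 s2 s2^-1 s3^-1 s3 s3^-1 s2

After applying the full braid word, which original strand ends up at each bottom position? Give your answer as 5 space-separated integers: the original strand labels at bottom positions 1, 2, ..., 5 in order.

Answer: 1 5 2 3 4

Derivation:
Gen 1 (s4): strand 4 crosses over strand 5. Perm now: [1 2 3 5 4]
Gen 2 (s2): strand 2 crosses over strand 3. Perm now: [1 3 2 5 4]
Gen 3 (s2^-1): strand 3 crosses under strand 2. Perm now: [1 2 3 5 4]
Gen 4 (s3^-1): strand 3 crosses under strand 5. Perm now: [1 2 5 3 4]
Gen 5 (s3): strand 5 crosses over strand 3. Perm now: [1 2 3 5 4]
Gen 6 (s3^-1): strand 3 crosses under strand 5. Perm now: [1 2 5 3 4]
Gen 7 (s2): strand 2 crosses over strand 5. Perm now: [1 5 2 3 4]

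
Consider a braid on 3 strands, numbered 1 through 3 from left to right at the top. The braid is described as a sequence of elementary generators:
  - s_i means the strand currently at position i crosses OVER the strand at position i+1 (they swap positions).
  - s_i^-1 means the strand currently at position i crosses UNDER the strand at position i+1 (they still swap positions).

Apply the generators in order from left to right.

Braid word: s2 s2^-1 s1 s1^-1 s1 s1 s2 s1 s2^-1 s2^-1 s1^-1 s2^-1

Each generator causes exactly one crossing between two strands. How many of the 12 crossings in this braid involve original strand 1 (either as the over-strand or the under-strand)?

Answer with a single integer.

Answer: 8

Derivation:
Gen 1: crossing 2x3. Involves strand 1? no. Count so far: 0
Gen 2: crossing 3x2. Involves strand 1? no. Count so far: 0
Gen 3: crossing 1x2. Involves strand 1? yes. Count so far: 1
Gen 4: crossing 2x1. Involves strand 1? yes. Count so far: 2
Gen 5: crossing 1x2. Involves strand 1? yes. Count so far: 3
Gen 6: crossing 2x1. Involves strand 1? yes. Count so far: 4
Gen 7: crossing 2x3. Involves strand 1? no. Count so far: 4
Gen 8: crossing 1x3. Involves strand 1? yes. Count so far: 5
Gen 9: crossing 1x2. Involves strand 1? yes. Count so far: 6
Gen 10: crossing 2x1. Involves strand 1? yes. Count so far: 7
Gen 11: crossing 3x1. Involves strand 1? yes. Count so far: 8
Gen 12: crossing 3x2. Involves strand 1? no. Count so far: 8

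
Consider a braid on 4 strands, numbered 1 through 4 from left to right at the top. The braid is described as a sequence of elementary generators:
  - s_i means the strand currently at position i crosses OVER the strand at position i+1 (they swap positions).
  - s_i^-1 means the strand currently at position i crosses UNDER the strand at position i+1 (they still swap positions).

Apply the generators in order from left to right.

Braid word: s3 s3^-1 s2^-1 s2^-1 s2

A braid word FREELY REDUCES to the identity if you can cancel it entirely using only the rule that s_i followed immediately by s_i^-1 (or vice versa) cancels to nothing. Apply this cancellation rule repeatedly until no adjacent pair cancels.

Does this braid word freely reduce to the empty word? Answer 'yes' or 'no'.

Answer: no

Derivation:
Gen 1 (s3): push. Stack: [s3]
Gen 2 (s3^-1): cancels prior s3. Stack: []
Gen 3 (s2^-1): push. Stack: [s2^-1]
Gen 4 (s2^-1): push. Stack: [s2^-1 s2^-1]
Gen 5 (s2): cancels prior s2^-1. Stack: [s2^-1]
Reduced word: s2^-1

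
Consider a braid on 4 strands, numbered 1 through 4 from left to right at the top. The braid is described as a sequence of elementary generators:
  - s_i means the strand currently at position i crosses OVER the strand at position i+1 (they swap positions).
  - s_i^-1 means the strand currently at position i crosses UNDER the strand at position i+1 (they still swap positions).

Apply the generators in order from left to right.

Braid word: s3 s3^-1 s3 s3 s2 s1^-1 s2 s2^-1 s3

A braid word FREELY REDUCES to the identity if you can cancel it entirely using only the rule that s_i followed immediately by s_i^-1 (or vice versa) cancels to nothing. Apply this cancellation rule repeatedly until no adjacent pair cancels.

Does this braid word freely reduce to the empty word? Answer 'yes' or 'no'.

Gen 1 (s3): push. Stack: [s3]
Gen 2 (s3^-1): cancels prior s3. Stack: []
Gen 3 (s3): push. Stack: [s3]
Gen 4 (s3): push. Stack: [s3 s3]
Gen 5 (s2): push. Stack: [s3 s3 s2]
Gen 6 (s1^-1): push. Stack: [s3 s3 s2 s1^-1]
Gen 7 (s2): push. Stack: [s3 s3 s2 s1^-1 s2]
Gen 8 (s2^-1): cancels prior s2. Stack: [s3 s3 s2 s1^-1]
Gen 9 (s3): push. Stack: [s3 s3 s2 s1^-1 s3]
Reduced word: s3 s3 s2 s1^-1 s3

Answer: no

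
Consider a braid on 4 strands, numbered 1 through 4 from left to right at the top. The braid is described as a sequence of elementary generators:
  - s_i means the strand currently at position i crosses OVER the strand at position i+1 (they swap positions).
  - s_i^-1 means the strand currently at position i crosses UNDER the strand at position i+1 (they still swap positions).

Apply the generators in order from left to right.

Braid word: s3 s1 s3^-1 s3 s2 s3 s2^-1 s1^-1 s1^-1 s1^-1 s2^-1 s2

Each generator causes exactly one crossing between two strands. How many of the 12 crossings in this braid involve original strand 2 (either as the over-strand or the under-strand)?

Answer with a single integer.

Gen 1: crossing 3x4. Involves strand 2? no. Count so far: 0
Gen 2: crossing 1x2. Involves strand 2? yes. Count so far: 1
Gen 3: crossing 4x3. Involves strand 2? no. Count so far: 1
Gen 4: crossing 3x4. Involves strand 2? no. Count so far: 1
Gen 5: crossing 1x4. Involves strand 2? no. Count so far: 1
Gen 6: crossing 1x3. Involves strand 2? no. Count so far: 1
Gen 7: crossing 4x3. Involves strand 2? no. Count so far: 1
Gen 8: crossing 2x3. Involves strand 2? yes. Count so far: 2
Gen 9: crossing 3x2. Involves strand 2? yes. Count so far: 3
Gen 10: crossing 2x3. Involves strand 2? yes. Count so far: 4
Gen 11: crossing 2x4. Involves strand 2? yes. Count so far: 5
Gen 12: crossing 4x2. Involves strand 2? yes. Count so far: 6

Answer: 6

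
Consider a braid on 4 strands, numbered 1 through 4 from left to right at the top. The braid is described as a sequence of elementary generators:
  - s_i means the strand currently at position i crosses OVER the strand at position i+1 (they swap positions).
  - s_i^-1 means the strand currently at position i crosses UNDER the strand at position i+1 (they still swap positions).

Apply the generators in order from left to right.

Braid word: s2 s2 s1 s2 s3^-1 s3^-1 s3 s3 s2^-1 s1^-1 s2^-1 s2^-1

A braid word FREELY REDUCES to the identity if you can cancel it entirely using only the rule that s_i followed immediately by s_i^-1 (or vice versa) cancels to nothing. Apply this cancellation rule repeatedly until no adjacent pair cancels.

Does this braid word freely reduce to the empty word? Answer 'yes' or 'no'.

Gen 1 (s2): push. Stack: [s2]
Gen 2 (s2): push. Stack: [s2 s2]
Gen 3 (s1): push. Stack: [s2 s2 s1]
Gen 4 (s2): push. Stack: [s2 s2 s1 s2]
Gen 5 (s3^-1): push. Stack: [s2 s2 s1 s2 s3^-1]
Gen 6 (s3^-1): push. Stack: [s2 s2 s1 s2 s3^-1 s3^-1]
Gen 7 (s3): cancels prior s3^-1. Stack: [s2 s2 s1 s2 s3^-1]
Gen 8 (s3): cancels prior s3^-1. Stack: [s2 s2 s1 s2]
Gen 9 (s2^-1): cancels prior s2. Stack: [s2 s2 s1]
Gen 10 (s1^-1): cancels prior s1. Stack: [s2 s2]
Gen 11 (s2^-1): cancels prior s2. Stack: [s2]
Gen 12 (s2^-1): cancels prior s2. Stack: []
Reduced word: (empty)

Answer: yes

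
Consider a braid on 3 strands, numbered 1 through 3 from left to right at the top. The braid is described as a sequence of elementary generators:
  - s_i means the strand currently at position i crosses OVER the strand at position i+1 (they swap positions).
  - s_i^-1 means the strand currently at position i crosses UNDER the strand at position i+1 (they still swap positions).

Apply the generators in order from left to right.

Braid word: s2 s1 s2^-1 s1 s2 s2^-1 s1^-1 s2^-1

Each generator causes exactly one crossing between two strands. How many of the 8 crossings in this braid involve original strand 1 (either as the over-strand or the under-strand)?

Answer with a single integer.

Answer: 5

Derivation:
Gen 1: crossing 2x3. Involves strand 1? no. Count so far: 0
Gen 2: crossing 1x3. Involves strand 1? yes. Count so far: 1
Gen 3: crossing 1x2. Involves strand 1? yes. Count so far: 2
Gen 4: crossing 3x2. Involves strand 1? no. Count so far: 2
Gen 5: crossing 3x1. Involves strand 1? yes. Count so far: 3
Gen 6: crossing 1x3. Involves strand 1? yes. Count so far: 4
Gen 7: crossing 2x3. Involves strand 1? no. Count so far: 4
Gen 8: crossing 2x1. Involves strand 1? yes. Count so far: 5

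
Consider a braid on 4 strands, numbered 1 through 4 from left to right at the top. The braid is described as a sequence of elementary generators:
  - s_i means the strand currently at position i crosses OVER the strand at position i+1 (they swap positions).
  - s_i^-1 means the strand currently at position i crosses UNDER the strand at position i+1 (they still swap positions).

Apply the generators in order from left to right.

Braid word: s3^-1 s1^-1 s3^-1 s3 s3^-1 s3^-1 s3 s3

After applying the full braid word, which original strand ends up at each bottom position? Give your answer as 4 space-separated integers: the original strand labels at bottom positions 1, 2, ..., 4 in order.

Gen 1 (s3^-1): strand 3 crosses under strand 4. Perm now: [1 2 4 3]
Gen 2 (s1^-1): strand 1 crosses under strand 2. Perm now: [2 1 4 3]
Gen 3 (s3^-1): strand 4 crosses under strand 3. Perm now: [2 1 3 4]
Gen 4 (s3): strand 3 crosses over strand 4. Perm now: [2 1 4 3]
Gen 5 (s3^-1): strand 4 crosses under strand 3. Perm now: [2 1 3 4]
Gen 6 (s3^-1): strand 3 crosses under strand 4. Perm now: [2 1 4 3]
Gen 7 (s3): strand 4 crosses over strand 3. Perm now: [2 1 3 4]
Gen 8 (s3): strand 3 crosses over strand 4. Perm now: [2 1 4 3]

Answer: 2 1 4 3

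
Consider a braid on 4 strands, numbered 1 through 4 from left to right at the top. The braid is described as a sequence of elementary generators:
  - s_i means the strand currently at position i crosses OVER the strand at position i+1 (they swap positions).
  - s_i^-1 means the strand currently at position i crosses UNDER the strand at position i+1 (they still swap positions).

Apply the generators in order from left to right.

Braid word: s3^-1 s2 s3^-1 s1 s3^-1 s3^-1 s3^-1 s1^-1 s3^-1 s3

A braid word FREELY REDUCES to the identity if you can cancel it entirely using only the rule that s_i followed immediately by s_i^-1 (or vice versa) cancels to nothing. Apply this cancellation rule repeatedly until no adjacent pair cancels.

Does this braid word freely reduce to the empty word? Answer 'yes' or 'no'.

Gen 1 (s3^-1): push. Stack: [s3^-1]
Gen 2 (s2): push. Stack: [s3^-1 s2]
Gen 3 (s3^-1): push. Stack: [s3^-1 s2 s3^-1]
Gen 4 (s1): push. Stack: [s3^-1 s2 s3^-1 s1]
Gen 5 (s3^-1): push. Stack: [s3^-1 s2 s3^-1 s1 s3^-1]
Gen 6 (s3^-1): push. Stack: [s3^-1 s2 s3^-1 s1 s3^-1 s3^-1]
Gen 7 (s3^-1): push. Stack: [s3^-1 s2 s3^-1 s1 s3^-1 s3^-1 s3^-1]
Gen 8 (s1^-1): push. Stack: [s3^-1 s2 s3^-1 s1 s3^-1 s3^-1 s3^-1 s1^-1]
Gen 9 (s3^-1): push. Stack: [s3^-1 s2 s3^-1 s1 s3^-1 s3^-1 s3^-1 s1^-1 s3^-1]
Gen 10 (s3): cancels prior s3^-1. Stack: [s3^-1 s2 s3^-1 s1 s3^-1 s3^-1 s3^-1 s1^-1]
Reduced word: s3^-1 s2 s3^-1 s1 s3^-1 s3^-1 s3^-1 s1^-1

Answer: no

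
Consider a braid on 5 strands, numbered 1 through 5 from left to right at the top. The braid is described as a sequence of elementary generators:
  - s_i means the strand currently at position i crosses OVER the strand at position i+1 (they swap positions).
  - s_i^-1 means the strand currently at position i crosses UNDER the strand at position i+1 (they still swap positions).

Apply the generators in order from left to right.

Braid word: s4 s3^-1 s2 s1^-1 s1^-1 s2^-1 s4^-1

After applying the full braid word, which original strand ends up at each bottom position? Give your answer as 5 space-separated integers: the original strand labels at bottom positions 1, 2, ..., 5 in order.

Answer: 1 2 5 4 3

Derivation:
Gen 1 (s4): strand 4 crosses over strand 5. Perm now: [1 2 3 5 4]
Gen 2 (s3^-1): strand 3 crosses under strand 5. Perm now: [1 2 5 3 4]
Gen 3 (s2): strand 2 crosses over strand 5. Perm now: [1 5 2 3 4]
Gen 4 (s1^-1): strand 1 crosses under strand 5. Perm now: [5 1 2 3 4]
Gen 5 (s1^-1): strand 5 crosses under strand 1. Perm now: [1 5 2 3 4]
Gen 6 (s2^-1): strand 5 crosses under strand 2. Perm now: [1 2 5 3 4]
Gen 7 (s4^-1): strand 3 crosses under strand 4. Perm now: [1 2 5 4 3]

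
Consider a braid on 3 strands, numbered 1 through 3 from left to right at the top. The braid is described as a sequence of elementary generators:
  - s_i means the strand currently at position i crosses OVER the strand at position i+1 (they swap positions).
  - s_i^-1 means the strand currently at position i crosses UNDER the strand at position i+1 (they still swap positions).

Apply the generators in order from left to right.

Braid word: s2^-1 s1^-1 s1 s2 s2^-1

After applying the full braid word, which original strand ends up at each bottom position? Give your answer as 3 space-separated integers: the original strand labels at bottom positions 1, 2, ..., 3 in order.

Answer: 1 3 2

Derivation:
Gen 1 (s2^-1): strand 2 crosses under strand 3. Perm now: [1 3 2]
Gen 2 (s1^-1): strand 1 crosses under strand 3. Perm now: [3 1 2]
Gen 3 (s1): strand 3 crosses over strand 1. Perm now: [1 3 2]
Gen 4 (s2): strand 3 crosses over strand 2. Perm now: [1 2 3]
Gen 5 (s2^-1): strand 2 crosses under strand 3. Perm now: [1 3 2]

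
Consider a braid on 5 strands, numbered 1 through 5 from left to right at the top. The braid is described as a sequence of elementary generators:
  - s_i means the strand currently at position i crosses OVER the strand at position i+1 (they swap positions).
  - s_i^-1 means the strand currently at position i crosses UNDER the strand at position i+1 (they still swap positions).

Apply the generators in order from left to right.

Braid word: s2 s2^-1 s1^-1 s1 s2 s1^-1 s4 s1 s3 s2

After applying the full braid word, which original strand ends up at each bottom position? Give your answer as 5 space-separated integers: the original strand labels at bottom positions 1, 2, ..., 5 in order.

Answer: 1 5 3 2 4

Derivation:
Gen 1 (s2): strand 2 crosses over strand 3. Perm now: [1 3 2 4 5]
Gen 2 (s2^-1): strand 3 crosses under strand 2. Perm now: [1 2 3 4 5]
Gen 3 (s1^-1): strand 1 crosses under strand 2. Perm now: [2 1 3 4 5]
Gen 4 (s1): strand 2 crosses over strand 1. Perm now: [1 2 3 4 5]
Gen 5 (s2): strand 2 crosses over strand 3. Perm now: [1 3 2 4 5]
Gen 6 (s1^-1): strand 1 crosses under strand 3. Perm now: [3 1 2 4 5]
Gen 7 (s4): strand 4 crosses over strand 5. Perm now: [3 1 2 5 4]
Gen 8 (s1): strand 3 crosses over strand 1. Perm now: [1 3 2 5 4]
Gen 9 (s3): strand 2 crosses over strand 5. Perm now: [1 3 5 2 4]
Gen 10 (s2): strand 3 crosses over strand 5. Perm now: [1 5 3 2 4]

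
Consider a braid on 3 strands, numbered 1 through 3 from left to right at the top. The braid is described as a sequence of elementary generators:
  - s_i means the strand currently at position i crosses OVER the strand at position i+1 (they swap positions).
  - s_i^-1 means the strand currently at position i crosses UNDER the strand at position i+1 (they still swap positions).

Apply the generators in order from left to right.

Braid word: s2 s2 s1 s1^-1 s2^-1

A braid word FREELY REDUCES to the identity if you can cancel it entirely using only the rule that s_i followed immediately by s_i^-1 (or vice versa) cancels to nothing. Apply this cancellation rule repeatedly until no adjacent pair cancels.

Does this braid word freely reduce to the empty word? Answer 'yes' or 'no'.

Answer: no

Derivation:
Gen 1 (s2): push. Stack: [s2]
Gen 2 (s2): push. Stack: [s2 s2]
Gen 3 (s1): push. Stack: [s2 s2 s1]
Gen 4 (s1^-1): cancels prior s1. Stack: [s2 s2]
Gen 5 (s2^-1): cancels prior s2. Stack: [s2]
Reduced word: s2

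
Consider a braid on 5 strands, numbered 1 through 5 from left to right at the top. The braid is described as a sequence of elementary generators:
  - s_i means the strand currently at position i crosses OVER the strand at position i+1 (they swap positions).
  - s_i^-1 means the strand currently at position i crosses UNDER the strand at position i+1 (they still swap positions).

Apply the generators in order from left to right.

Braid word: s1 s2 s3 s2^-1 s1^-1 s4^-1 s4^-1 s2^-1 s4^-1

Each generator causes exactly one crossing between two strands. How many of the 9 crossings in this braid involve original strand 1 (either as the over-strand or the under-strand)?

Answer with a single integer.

Answer: 6

Derivation:
Gen 1: crossing 1x2. Involves strand 1? yes. Count so far: 1
Gen 2: crossing 1x3. Involves strand 1? yes. Count so far: 2
Gen 3: crossing 1x4. Involves strand 1? yes. Count so far: 3
Gen 4: crossing 3x4. Involves strand 1? no. Count so far: 3
Gen 5: crossing 2x4. Involves strand 1? no. Count so far: 3
Gen 6: crossing 1x5. Involves strand 1? yes. Count so far: 4
Gen 7: crossing 5x1. Involves strand 1? yes. Count so far: 5
Gen 8: crossing 2x3. Involves strand 1? no. Count so far: 5
Gen 9: crossing 1x5. Involves strand 1? yes. Count so far: 6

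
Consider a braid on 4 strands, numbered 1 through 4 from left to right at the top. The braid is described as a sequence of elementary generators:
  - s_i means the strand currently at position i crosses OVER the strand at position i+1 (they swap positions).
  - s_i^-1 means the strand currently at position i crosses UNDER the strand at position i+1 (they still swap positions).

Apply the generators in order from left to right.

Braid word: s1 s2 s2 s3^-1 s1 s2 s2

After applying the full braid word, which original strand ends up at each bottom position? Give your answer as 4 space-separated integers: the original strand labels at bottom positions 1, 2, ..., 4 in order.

Answer: 1 2 4 3

Derivation:
Gen 1 (s1): strand 1 crosses over strand 2. Perm now: [2 1 3 4]
Gen 2 (s2): strand 1 crosses over strand 3. Perm now: [2 3 1 4]
Gen 3 (s2): strand 3 crosses over strand 1. Perm now: [2 1 3 4]
Gen 4 (s3^-1): strand 3 crosses under strand 4. Perm now: [2 1 4 3]
Gen 5 (s1): strand 2 crosses over strand 1. Perm now: [1 2 4 3]
Gen 6 (s2): strand 2 crosses over strand 4. Perm now: [1 4 2 3]
Gen 7 (s2): strand 4 crosses over strand 2. Perm now: [1 2 4 3]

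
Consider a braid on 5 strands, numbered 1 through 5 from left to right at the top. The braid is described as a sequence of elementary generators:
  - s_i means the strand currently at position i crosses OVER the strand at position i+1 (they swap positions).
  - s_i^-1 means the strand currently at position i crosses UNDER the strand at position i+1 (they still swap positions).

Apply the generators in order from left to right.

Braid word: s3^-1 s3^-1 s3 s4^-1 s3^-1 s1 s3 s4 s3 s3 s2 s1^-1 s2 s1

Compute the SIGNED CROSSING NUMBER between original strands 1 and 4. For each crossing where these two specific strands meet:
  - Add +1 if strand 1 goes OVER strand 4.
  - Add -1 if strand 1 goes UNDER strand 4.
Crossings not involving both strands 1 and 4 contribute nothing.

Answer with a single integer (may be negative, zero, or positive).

Answer: 0

Derivation:
Gen 1: crossing 3x4. Both 1&4? no. Sum: 0
Gen 2: crossing 4x3. Both 1&4? no. Sum: 0
Gen 3: crossing 3x4. Both 1&4? no. Sum: 0
Gen 4: crossing 3x5. Both 1&4? no. Sum: 0
Gen 5: crossing 4x5. Both 1&4? no. Sum: 0
Gen 6: crossing 1x2. Both 1&4? no. Sum: 0
Gen 7: crossing 5x4. Both 1&4? no. Sum: 0
Gen 8: crossing 5x3. Both 1&4? no. Sum: 0
Gen 9: crossing 4x3. Both 1&4? no. Sum: 0
Gen 10: crossing 3x4. Both 1&4? no. Sum: 0
Gen 11: 1 over 4. Both 1&4? yes. Contrib: +1. Sum: 1
Gen 12: crossing 2x4. Both 1&4? no. Sum: 1
Gen 13: crossing 2x1. Both 1&4? no. Sum: 1
Gen 14: 4 over 1. Both 1&4? yes. Contrib: -1. Sum: 0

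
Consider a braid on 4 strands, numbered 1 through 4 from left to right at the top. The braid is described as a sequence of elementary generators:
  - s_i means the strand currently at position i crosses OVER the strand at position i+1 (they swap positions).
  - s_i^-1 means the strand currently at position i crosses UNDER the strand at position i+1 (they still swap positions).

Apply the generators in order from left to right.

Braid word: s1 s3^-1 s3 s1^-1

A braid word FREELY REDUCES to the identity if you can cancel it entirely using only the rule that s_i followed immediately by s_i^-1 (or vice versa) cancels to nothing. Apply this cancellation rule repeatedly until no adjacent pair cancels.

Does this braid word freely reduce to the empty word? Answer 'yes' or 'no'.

Gen 1 (s1): push. Stack: [s1]
Gen 2 (s3^-1): push. Stack: [s1 s3^-1]
Gen 3 (s3): cancels prior s3^-1. Stack: [s1]
Gen 4 (s1^-1): cancels prior s1. Stack: []
Reduced word: (empty)

Answer: yes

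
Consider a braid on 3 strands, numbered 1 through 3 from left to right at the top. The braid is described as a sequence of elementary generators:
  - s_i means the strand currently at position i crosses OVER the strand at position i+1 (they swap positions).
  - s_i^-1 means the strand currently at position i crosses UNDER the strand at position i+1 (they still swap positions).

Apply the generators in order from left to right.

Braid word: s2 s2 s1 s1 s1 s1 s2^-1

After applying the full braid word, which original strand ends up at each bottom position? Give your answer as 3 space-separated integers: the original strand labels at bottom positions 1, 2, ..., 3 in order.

Answer: 1 3 2

Derivation:
Gen 1 (s2): strand 2 crosses over strand 3. Perm now: [1 3 2]
Gen 2 (s2): strand 3 crosses over strand 2. Perm now: [1 2 3]
Gen 3 (s1): strand 1 crosses over strand 2. Perm now: [2 1 3]
Gen 4 (s1): strand 2 crosses over strand 1. Perm now: [1 2 3]
Gen 5 (s1): strand 1 crosses over strand 2. Perm now: [2 1 3]
Gen 6 (s1): strand 2 crosses over strand 1. Perm now: [1 2 3]
Gen 7 (s2^-1): strand 2 crosses under strand 3. Perm now: [1 3 2]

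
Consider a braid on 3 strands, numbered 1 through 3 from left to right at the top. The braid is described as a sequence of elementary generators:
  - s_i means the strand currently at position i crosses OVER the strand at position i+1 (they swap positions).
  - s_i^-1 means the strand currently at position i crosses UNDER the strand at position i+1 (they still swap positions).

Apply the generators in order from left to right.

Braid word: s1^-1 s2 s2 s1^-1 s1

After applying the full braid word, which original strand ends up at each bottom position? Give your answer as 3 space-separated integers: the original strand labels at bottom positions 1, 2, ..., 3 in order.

Answer: 2 1 3

Derivation:
Gen 1 (s1^-1): strand 1 crosses under strand 2. Perm now: [2 1 3]
Gen 2 (s2): strand 1 crosses over strand 3. Perm now: [2 3 1]
Gen 3 (s2): strand 3 crosses over strand 1. Perm now: [2 1 3]
Gen 4 (s1^-1): strand 2 crosses under strand 1. Perm now: [1 2 3]
Gen 5 (s1): strand 1 crosses over strand 2. Perm now: [2 1 3]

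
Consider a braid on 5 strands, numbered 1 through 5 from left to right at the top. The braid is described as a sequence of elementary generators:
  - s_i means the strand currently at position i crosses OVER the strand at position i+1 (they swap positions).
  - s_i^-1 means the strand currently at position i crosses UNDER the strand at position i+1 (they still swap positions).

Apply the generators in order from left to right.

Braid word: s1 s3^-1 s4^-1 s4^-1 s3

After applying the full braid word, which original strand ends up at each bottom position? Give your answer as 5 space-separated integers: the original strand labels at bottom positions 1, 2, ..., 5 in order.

Answer: 2 1 3 4 5

Derivation:
Gen 1 (s1): strand 1 crosses over strand 2. Perm now: [2 1 3 4 5]
Gen 2 (s3^-1): strand 3 crosses under strand 4. Perm now: [2 1 4 3 5]
Gen 3 (s4^-1): strand 3 crosses under strand 5. Perm now: [2 1 4 5 3]
Gen 4 (s4^-1): strand 5 crosses under strand 3. Perm now: [2 1 4 3 5]
Gen 5 (s3): strand 4 crosses over strand 3. Perm now: [2 1 3 4 5]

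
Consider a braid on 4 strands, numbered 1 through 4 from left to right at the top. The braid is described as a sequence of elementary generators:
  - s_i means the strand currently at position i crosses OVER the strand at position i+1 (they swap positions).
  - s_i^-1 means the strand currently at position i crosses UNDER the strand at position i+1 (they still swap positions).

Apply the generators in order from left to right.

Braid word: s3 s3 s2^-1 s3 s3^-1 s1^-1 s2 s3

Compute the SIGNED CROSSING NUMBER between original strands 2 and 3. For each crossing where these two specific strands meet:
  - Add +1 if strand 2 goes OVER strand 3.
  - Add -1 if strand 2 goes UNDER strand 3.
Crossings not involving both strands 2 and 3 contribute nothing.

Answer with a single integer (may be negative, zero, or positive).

Answer: -1

Derivation:
Gen 1: crossing 3x4. Both 2&3? no. Sum: 0
Gen 2: crossing 4x3. Both 2&3? no. Sum: 0
Gen 3: 2 under 3. Both 2&3? yes. Contrib: -1. Sum: -1
Gen 4: crossing 2x4. Both 2&3? no. Sum: -1
Gen 5: crossing 4x2. Both 2&3? no. Sum: -1
Gen 6: crossing 1x3. Both 2&3? no. Sum: -1
Gen 7: crossing 1x2. Both 2&3? no. Sum: -1
Gen 8: crossing 1x4. Both 2&3? no. Sum: -1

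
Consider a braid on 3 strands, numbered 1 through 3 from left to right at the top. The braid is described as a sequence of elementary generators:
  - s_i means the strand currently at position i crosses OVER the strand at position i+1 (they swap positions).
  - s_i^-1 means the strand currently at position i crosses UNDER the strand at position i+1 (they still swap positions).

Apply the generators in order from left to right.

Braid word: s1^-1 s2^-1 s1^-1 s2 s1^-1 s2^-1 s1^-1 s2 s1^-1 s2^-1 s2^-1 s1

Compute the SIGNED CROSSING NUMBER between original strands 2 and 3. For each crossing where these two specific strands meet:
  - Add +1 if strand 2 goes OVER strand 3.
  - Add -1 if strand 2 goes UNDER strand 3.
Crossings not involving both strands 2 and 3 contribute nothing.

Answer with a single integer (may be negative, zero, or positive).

Answer: -2

Derivation:
Gen 1: crossing 1x2. Both 2&3? no. Sum: 0
Gen 2: crossing 1x3. Both 2&3? no. Sum: 0
Gen 3: 2 under 3. Both 2&3? yes. Contrib: -1. Sum: -1
Gen 4: crossing 2x1. Both 2&3? no. Sum: -1
Gen 5: crossing 3x1. Both 2&3? no. Sum: -1
Gen 6: 3 under 2. Both 2&3? yes. Contrib: +1. Sum: 0
Gen 7: crossing 1x2. Both 2&3? no. Sum: 0
Gen 8: crossing 1x3. Both 2&3? no. Sum: 0
Gen 9: 2 under 3. Both 2&3? yes. Contrib: -1. Sum: -1
Gen 10: crossing 2x1. Both 2&3? no. Sum: -1
Gen 11: crossing 1x2. Both 2&3? no. Sum: -1
Gen 12: 3 over 2. Both 2&3? yes. Contrib: -1. Sum: -2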